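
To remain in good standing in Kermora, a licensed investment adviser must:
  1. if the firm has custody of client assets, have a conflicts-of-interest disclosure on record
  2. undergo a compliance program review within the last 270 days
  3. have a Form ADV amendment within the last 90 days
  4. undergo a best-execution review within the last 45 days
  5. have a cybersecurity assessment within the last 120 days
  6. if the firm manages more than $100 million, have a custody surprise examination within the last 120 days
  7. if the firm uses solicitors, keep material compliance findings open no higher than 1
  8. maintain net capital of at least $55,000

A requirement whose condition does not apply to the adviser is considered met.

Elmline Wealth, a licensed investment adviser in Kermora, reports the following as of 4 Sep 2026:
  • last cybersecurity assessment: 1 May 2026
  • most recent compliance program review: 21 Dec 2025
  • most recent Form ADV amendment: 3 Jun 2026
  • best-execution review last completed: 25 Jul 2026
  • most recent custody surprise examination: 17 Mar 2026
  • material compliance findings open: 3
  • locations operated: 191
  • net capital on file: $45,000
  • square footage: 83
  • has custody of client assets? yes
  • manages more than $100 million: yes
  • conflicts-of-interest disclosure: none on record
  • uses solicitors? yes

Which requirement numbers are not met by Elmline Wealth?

1. condition 'has custody of client assets' holds; conflicts-of-interest disclosure absent → not met
2. compliance program review 257 days ago vs limit 270 → met
3. Form ADV amendment 93 days ago vs limit 90 → not met
4. best-execution review 41 days ago vs limit 45 → met
5. cybersecurity assessment 126 days ago vs limit 120 → not met
6. condition 'manages more than $100 million' holds; custody surprise examination 171 days ago vs limit 120 → not met
7. condition 'uses solicitors' holds; material compliance findings open 3 > 1 → not met
8. net capital $45,000 < $55,000 → not met
Not met: 1, 3, 5, 6, 7, 8

1, 3, 5, 6, 7, 8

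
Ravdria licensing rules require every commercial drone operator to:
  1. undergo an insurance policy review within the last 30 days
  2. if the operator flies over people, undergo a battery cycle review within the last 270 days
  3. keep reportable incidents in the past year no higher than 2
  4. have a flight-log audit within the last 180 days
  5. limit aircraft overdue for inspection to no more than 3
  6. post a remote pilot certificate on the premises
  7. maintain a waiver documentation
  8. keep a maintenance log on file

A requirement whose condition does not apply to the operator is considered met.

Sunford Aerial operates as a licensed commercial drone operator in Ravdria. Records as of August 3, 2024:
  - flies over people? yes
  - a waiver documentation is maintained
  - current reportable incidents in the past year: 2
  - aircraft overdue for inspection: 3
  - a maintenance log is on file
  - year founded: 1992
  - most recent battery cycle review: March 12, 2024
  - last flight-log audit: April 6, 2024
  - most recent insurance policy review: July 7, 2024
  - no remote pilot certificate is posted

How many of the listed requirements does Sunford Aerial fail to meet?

1

1. insurance policy review 27 days ago vs limit 30 → met
2. condition 'flies over people' holds; battery cycle review 144 days ago vs limit 270 → met
3. reportable incidents in the past year 2 ≤ 2 → met
4. flight-log audit 119 days ago vs limit 180 → met
5. aircraft overdue for inspection 3 ≤ 3 → met
6. remote pilot certificate absent → not met
7. waiver documentation present → met
8. maintenance log present → met
Not met: 1 of 8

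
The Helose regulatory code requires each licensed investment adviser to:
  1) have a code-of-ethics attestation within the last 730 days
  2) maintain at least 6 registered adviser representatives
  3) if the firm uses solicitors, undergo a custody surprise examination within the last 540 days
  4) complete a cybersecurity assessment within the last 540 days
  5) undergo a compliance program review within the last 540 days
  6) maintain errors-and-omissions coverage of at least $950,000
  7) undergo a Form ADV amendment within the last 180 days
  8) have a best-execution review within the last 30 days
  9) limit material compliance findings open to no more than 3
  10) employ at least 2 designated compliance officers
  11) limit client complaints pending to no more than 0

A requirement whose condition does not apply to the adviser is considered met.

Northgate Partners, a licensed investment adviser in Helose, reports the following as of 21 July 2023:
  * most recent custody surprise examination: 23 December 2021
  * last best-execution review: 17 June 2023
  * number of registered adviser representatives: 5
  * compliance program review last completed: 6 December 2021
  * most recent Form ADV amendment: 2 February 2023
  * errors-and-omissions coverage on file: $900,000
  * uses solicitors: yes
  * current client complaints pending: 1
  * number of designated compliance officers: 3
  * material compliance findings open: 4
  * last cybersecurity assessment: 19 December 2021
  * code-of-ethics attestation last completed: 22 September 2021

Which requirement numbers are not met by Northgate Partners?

1. code-of-ethics attestation 667 days ago vs limit 730 → met
2. registered adviser representatives 5 < 6 → not met
3. condition 'uses solicitors' holds; custody surprise examination 575 days ago vs limit 540 → not met
4. cybersecurity assessment 579 days ago vs limit 540 → not met
5. compliance program review 592 days ago vs limit 540 → not met
6. errors-and-omissions coverage $900,000 < $950,000 → not met
7. Form ADV amendment 169 days ago vs limit 180 → met
8. best-execution review 34 days ago vs limit 30 → not met
9. material compliance findings open 4 > 3 → not met
10. designated compliance officers 3 ≥ 2 → met
11. client complaints pending 1 > 0 → not met
Not met: 2, 3, 4, 5, 6, 8, 9, 11

2, 3, 4, 5, 6, 8, 9, 11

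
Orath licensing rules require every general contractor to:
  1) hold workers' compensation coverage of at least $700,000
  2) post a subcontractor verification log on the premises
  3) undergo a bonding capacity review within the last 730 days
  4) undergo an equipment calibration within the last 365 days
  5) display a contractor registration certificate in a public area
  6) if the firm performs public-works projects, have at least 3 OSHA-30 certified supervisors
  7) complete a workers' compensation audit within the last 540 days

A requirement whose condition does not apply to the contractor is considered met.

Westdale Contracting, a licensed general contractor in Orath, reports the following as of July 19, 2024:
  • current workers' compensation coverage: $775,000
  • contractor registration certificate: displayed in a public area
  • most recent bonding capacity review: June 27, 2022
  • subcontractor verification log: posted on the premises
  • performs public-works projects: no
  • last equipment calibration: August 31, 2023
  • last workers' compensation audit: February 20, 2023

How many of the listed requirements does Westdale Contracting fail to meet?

1. workers' compensation coverage $775,000 ≥ $700,000 → met
2. subcontractor verification log present → met
3. bonding capacity review 753 days ago vs limit 730 → not met
4. equipment calibration 323 days ago vs limit 365 → met
5. contractor registration certificate present → met
6. condition 'performs public-works projects' does not hold → requirement n/a → met
7. workers' compensation audit 515 days ago vs limit 540 → met
Not met: 1 of 7

1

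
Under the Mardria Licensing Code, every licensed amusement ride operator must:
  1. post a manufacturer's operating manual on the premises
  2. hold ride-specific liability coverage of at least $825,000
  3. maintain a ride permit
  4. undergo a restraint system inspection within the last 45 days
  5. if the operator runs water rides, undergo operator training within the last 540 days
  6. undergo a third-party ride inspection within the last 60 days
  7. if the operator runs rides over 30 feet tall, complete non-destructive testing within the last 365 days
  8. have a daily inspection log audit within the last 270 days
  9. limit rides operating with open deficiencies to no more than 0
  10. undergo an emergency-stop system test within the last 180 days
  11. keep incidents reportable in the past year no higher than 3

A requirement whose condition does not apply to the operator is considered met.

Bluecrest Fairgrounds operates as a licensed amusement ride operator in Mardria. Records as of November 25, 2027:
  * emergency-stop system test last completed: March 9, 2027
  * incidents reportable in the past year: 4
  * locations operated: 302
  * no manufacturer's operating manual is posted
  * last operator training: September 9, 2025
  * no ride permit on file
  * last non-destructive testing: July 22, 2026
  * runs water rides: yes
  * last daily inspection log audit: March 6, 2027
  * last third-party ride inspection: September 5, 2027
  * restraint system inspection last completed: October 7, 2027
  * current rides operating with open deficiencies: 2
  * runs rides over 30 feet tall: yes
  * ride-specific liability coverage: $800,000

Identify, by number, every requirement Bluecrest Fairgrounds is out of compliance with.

1. manufacturer's operating manual absent → not met
2. ride-specific liability coverage $800,000 < $825,000 → not met
3. ride permit absent → not met
4. restraint system inspection 49 days ago vs limit 45 → not met
5. condition 'runs water rides' holds; operator training 807 days ago vs limit 540 → not met
6. third-party ride inspection 81 days ago vs limit 60 → not met
7. condition 'runs rides over 30 feet tall' holds; non-destructive testing 491 days ago vs limit 365 → not met
8. daily inspection log audit 264 days ago vs limit 270 → met
9. rides operating with open deficiencies 2 > 0 → not met
10. emergency-stop system test 261 days ago vs limit 180 → not met
11. incidents reportable in the past year 4 > 3 → not met
Not met: 1, 2, 3, 4, 5, 6, 7, 9, 10, 11

1, 2, 3, 4, 5, 6, 7, 9, 10, 11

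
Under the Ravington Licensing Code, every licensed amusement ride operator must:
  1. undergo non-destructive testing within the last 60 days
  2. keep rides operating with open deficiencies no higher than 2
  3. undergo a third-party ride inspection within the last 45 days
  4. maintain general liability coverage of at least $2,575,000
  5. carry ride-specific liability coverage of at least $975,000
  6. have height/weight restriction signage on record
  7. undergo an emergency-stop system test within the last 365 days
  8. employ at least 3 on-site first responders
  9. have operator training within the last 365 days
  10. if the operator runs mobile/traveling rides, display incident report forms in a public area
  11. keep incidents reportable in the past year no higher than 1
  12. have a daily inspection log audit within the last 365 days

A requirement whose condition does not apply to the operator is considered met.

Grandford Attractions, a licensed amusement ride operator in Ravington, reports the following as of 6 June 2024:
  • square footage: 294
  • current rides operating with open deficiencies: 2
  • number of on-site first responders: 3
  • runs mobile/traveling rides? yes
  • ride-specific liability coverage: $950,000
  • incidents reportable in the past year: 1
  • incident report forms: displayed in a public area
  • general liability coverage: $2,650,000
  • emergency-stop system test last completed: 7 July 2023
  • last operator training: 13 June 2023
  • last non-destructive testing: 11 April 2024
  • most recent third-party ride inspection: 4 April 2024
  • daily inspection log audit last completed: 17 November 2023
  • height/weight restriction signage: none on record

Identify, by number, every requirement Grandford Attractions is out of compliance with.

1. non-destructive testing 56 days ago vs limit 60 → met
2. rides operating with open deficiencies 2 ≤ 2 → met
3. third-party ride inspection 63 days ago vs limit 45 → not met
4. general liability coverage $2,650,000 ≥ $2,575,000 → met
5. ride-specific liability coverage $950,000 < $975,000 → not met
6. height/weight restriction signage absent → not met
7. emergency-stop system test 335 days ago vs limit 365 → met
8. on-site first responders 3 ≥ 3 → met
9. operator training 359 days ago vs limit 365 → met
10. condition 'runs mobile/traveling rides' holds; incident report forms present → met
11. incidents reportable in the past year 1 ≤ 1 → met
12. daily inspection log audit 202 days ago vs limit 365 → met
Not met: 3, 5, 6

3, 5, 6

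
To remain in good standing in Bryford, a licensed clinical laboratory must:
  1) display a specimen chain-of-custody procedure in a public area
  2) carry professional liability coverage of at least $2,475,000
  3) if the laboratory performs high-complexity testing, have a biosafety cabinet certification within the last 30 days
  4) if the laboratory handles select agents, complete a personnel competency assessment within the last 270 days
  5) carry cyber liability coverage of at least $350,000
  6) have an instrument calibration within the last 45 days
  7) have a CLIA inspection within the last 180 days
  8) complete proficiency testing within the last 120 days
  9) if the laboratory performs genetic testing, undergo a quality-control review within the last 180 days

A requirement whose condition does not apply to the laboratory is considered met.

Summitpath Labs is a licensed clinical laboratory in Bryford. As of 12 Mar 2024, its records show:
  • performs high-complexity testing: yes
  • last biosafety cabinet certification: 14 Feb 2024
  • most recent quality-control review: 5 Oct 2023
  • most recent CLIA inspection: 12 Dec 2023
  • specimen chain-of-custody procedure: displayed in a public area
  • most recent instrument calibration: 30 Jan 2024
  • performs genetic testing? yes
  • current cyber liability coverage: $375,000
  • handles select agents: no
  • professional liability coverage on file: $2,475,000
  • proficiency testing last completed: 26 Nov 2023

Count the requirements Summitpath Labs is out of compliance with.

1. specimen chain-of-custody procedure present → met
2. professional liability coverage $2,475,000 ≥ $2,475,000 → met
3. condition 'performs high-complexity testing' holds; biosafety cabinet certification 27 days ago vs limit 30 → met
4. condition 'handles select agents' does not hold → requirement n/a → met
5. cyber liability coverage $375,000 ≥ $350,000 → met
6. instrument calibration 42 days ago vs limit 45 → met
7. CLIA inspection 91 days ago vs limit 180 → met
8. proficiency testing 107 days ago vs limit 120 → met
9. condition 'performs genetic testing' holds; quality-control review 159 days ago vs limit 180 → met
Not met: 0 of 9

0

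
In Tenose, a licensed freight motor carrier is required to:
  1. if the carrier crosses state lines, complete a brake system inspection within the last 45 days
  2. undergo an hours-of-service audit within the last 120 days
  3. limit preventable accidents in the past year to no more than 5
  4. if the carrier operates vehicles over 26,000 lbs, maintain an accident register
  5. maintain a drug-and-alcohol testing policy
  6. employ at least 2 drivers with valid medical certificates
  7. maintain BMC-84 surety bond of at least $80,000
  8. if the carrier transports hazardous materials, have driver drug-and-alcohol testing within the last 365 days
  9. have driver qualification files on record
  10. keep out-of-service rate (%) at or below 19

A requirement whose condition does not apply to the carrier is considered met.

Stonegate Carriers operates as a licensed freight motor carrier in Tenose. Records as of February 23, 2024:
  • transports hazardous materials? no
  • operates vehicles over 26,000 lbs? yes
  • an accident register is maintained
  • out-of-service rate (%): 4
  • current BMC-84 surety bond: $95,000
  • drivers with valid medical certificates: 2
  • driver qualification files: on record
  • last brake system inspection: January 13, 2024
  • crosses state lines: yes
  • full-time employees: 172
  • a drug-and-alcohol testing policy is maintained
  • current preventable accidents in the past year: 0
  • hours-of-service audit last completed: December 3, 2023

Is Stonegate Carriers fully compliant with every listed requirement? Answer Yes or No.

1. condition 'crosses state lines' holds; brake system inspection 41 days ago vs limit 45 → met
2. hours-of-service audit 82 days ago vs limit 120 → met
3. preventable accidents in the past year 0 ≤ 5 → met
4. condition 'operates vehicles over 26,000 lbs' holds; accident register present → met
5. drug-and-alcohol testing policy present → met
6. drivers with valid medical certificates 2 ≥ 2 → met
7. BMC-84 surety bond $95,000 ≥ $80,000 → met
8. condition 'transports hazardous materials' does not hold → requirement n/a → met
9. driver qualification files present → met
10. out-of-service rate (%) 4 ≤ 19 → met
All met.

Yes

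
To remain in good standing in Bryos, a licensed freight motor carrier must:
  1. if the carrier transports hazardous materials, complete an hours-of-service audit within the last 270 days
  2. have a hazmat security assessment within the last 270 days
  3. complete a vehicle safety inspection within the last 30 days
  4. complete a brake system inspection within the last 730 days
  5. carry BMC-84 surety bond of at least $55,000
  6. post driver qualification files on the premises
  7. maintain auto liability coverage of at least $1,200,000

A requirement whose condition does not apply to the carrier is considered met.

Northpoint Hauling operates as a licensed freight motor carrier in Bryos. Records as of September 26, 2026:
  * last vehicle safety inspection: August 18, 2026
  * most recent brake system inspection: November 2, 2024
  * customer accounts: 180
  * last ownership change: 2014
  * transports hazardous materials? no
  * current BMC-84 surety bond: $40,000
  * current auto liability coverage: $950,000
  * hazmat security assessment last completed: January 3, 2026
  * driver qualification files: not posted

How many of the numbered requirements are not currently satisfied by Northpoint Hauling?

4

1. condition 'transports hazardous materials' does not hold → requirement n/a → met
2. hazmat security assessment 266 days ago vs limit 270 → met
3. vehicle safety inspection 39 days ago vs limit 30 → not met
4. brake system inspection 693 days ago vs limit 730 → met
5. BMC-84 surety bond $40,000 < $55,000 → not met
6. driver qualification files absent → not met
7. auto liability coverage $950,000 < $1,200,000 → not met
Not met: 4 of 7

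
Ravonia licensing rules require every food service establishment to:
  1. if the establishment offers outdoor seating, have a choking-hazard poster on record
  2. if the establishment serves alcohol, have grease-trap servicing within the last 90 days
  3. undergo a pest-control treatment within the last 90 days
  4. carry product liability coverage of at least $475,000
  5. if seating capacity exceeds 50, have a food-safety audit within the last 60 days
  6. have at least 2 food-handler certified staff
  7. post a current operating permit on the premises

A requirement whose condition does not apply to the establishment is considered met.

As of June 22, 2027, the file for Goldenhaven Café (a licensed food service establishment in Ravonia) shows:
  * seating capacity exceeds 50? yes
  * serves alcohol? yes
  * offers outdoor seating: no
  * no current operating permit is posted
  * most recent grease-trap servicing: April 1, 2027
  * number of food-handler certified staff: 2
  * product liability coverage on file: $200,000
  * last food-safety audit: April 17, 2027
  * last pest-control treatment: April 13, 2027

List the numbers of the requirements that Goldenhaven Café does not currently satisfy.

4, 5, 7

1. condition 'offers outdoor seating' does not hold → requirement n/a → met
2. condition 'serves alcohol' holds; grease-trap servicing 82 days ago vs limit 90 → met
3. pest-control treatment 70 days ago vs limit 90 → met
4. product liability coverage $200,000 < $475,000 → not met
5. condition 'seating capacity exceeds 50' holds; food-safety audit 66 days ago vs limit 60 → not met
6. food-handler certified staff 2 ≥ 2 → met
7. current operating permit absent → not met
Not met: 4, 5, 7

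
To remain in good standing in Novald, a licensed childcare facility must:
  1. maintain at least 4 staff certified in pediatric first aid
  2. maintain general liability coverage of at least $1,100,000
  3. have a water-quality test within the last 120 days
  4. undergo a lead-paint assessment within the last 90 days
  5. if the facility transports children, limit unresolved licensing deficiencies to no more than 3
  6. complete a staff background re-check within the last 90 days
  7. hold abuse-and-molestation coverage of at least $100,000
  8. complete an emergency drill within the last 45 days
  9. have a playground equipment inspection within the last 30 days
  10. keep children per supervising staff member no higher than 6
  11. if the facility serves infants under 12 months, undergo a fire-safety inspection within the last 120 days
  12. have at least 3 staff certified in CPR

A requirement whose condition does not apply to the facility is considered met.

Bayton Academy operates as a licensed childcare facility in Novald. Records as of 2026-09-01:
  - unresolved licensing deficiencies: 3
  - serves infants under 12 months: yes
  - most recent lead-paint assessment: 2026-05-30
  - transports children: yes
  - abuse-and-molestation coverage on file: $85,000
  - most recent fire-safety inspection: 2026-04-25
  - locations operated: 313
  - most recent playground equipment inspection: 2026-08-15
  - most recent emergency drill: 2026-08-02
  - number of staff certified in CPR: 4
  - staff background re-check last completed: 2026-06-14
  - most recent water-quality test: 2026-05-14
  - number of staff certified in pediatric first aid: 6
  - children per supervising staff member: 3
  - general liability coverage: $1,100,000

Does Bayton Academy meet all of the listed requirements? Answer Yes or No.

No

1. staff certified in pediatric first aid 6 ≥ 4 → met
2. general liability coverage $1,100,000 ≥ $1,100,000 → met
3. water-quality test 110 days ago vs limit 120 → met
4. lead-paint assessment 94 days ago vs limit 90 → not met
5. condition 'transports children' holds; unresolved licensing deficiencies 3 ≤ 3 → met
6. staff background re-check 79 days ago vs limit 90 → met
7. abuse-and-molestation coverage $85,000 < $100,000 → not met
8. emergency drill 30 days ago vs limit 45 → met
9. playground equipment inspection 17 days ago vs limit 30 → met
10. children per supervising staff member 3 ≤ 6 → met
11. condition 'serves infants under 12 months' holds; fire-safety inspection 129 days ago vs limit 120 → not met
12. staff certified in CPR 4 ≥ 3 → met
Not met: 4, 7, 11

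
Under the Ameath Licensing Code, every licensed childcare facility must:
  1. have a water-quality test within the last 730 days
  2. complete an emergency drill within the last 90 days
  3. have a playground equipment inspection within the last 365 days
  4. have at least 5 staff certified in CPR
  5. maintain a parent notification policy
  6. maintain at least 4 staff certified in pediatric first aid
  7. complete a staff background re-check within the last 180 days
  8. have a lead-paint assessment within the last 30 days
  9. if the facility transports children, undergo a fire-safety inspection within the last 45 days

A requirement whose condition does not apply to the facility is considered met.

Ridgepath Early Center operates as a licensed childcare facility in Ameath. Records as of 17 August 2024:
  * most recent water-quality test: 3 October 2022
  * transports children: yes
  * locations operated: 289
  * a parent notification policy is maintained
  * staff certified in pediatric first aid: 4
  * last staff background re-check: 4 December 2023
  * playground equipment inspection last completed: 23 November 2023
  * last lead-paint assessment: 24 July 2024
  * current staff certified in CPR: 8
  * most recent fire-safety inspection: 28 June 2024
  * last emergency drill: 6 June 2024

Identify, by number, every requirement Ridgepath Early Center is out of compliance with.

1. water-quality test 684 days ago vs limit 730 → met
2. emergency drill 72 days ago vs limit 90 → met
3. playground equipment inspection 268 days ago vs limit 365 → met
4. staff certified in CPR 8 ≥ 5 → met
5. parent notification policy present → met
6. staff certified in pediatric first aid 4 ≥ 4 → met
7. staff background re-check 257 days ago vs limit 180 → not met
8. lead-paint assessment 24 days ago vs limit 30 → met
9. condition 'transports children' holds; fire-safety inspection 50 days ago vs limit 45 → not met
Not met: 7, 9

7, 9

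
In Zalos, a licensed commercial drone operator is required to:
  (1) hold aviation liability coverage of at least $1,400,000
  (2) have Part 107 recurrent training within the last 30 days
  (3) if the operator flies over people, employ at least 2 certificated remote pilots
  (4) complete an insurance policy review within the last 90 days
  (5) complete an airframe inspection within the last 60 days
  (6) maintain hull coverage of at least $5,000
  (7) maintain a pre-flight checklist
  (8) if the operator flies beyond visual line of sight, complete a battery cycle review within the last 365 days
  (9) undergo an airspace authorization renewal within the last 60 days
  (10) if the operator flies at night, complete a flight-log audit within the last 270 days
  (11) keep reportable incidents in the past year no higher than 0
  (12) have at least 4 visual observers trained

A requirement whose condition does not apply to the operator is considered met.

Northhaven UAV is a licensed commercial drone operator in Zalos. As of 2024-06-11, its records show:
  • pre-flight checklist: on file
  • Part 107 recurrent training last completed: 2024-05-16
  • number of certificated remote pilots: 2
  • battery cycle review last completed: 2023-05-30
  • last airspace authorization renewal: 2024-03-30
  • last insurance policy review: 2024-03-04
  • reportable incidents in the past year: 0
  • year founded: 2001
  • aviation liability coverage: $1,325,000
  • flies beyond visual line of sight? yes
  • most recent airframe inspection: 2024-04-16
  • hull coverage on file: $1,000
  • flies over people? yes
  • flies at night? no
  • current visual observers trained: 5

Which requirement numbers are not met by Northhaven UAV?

1, 4, 6, 8, 9

1. aviation liability coverage $1,325,000 < $1,400,000 → not met
2. Part 107 recurrent training 26 days ago vs limit 30 → met
3. condition 'flies over people' holds; certificated remote pilots 2 ≥ 2 → met
4. insurance policy review 99 days ago vs limit 90 → not met
5. airframe inspection 56 days ago vs limit 60 → met
6. hull coverage $1,000 < $5,000 → not met
7. pre-flight checklist present → met
8. condition 'flies beyond visual line of sight' holds; battery cycle review 378 days ago vs limit 365 → not met
9. airspace authorization renewal 73 days ago vs limit 60 → not met
10. condition 'flies at night' does not hold → requirement n/a → met
11. reportable incidents in the past year 0 ≤ 0 → met
12. visual observers trained 5 ≥ 4 → met
Not met: 1, 4, 6, 8, 9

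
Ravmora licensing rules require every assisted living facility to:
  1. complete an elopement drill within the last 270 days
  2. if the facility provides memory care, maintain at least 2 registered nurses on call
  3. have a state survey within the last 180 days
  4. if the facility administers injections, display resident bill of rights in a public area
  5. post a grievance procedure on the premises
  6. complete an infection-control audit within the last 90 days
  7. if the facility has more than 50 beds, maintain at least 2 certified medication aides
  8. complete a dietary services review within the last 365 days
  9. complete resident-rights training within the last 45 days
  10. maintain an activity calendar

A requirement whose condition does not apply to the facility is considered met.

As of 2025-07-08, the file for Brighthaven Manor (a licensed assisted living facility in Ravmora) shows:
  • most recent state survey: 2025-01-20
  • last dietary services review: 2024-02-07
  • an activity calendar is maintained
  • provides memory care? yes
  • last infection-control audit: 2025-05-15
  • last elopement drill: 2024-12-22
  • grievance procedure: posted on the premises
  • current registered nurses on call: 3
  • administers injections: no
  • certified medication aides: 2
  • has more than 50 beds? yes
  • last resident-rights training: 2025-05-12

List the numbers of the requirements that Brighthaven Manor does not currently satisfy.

8, 9

1. elopement drill 198 days ago vs limit 270 → met
2. condition 'provides memory care' holds; registered nurses on call 3 ≥ 2 → met
3. state survey 169 days ago vs limit 180 → met
4. condition 'administers injections' does not hold → requirement n/a → met
5. grievance procedure present → met
6. infection-control audit 54 days ago vs limit 90 → met
7. condition 'has more than 50 beds' holds; certified medication aides 2 ≥ 2 → met
8. dietary services review 517 days ago vs limit 365 → not met
9. resident-rights training 57 days ago vs limit 45 → not met
10. activity calendar present → met
Not met: 8, 9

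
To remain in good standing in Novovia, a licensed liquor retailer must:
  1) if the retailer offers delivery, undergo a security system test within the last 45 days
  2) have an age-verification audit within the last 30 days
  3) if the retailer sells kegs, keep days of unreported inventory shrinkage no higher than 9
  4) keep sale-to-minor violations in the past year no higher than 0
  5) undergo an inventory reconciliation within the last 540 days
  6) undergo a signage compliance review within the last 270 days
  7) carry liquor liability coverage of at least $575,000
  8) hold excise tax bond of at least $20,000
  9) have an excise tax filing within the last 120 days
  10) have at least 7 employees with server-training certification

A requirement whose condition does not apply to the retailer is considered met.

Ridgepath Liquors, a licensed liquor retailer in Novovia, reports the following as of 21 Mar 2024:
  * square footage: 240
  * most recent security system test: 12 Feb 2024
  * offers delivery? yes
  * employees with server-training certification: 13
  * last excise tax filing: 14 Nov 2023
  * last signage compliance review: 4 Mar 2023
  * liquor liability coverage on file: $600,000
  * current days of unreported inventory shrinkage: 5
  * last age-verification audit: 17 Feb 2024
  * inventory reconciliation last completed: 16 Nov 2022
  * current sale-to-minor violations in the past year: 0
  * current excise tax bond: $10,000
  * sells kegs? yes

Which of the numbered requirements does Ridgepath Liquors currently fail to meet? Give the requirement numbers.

1. condition 'offers delivery' holds; security system test 38 days ago vs limit 45 → met
2. age-verification audit 33 days ago vs limit 30 → not met
3. condition 'sells kegs' holds; days of unreported inventory shrinkage 5 ≤ 9 → met
4. sale-to-minor violations in the past year 0 ≤ 0 → met
5. inventory reconciliation 491 days ago vs limit 540 → met
6. signage compliance review 383 days ago vs limit 270 → not met
7. liquor liability coverage $600,000 ≥ $575,000 → met
8. excise tax bond $10,000 < $20,000 → not met
9. excise tax filing 128 days ago vs limit 120 → not met
10. employees with server-training certification 13 ≥ 7 → met
Not met: 2, 6, 8, 9

2, 6, 8, 9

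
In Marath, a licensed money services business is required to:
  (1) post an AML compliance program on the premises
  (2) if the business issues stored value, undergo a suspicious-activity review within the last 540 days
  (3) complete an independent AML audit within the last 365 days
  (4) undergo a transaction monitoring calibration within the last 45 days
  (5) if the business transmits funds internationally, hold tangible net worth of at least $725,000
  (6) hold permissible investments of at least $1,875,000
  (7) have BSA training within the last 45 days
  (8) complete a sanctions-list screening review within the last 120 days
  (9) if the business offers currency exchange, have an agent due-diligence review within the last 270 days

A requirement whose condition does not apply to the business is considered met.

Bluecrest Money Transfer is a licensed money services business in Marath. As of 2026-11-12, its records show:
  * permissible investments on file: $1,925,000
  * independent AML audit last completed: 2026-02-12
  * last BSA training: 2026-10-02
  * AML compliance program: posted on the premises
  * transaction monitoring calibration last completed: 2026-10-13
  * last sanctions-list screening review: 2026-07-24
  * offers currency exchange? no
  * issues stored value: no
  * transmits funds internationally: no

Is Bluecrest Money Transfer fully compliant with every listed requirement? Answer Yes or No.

1. AML compliance program present → met
2. condition 'issues stored value' does not hold → requirement n/a → met
3. independent AML audit 273 days ago vs limit 365 → met
4. transaction monitoring calibration 30 days ago vs limit 45 → met
5. condition 'transmits funds internationally' does not hold → requirement n/a → met
6. permissible investments $1,925,000 ≥ $1,875,000 → met
7. BSA training 41 days ago vs limit 45 → met
8. sanctions-list screening review 111 days ago vs limit 120 → met
9. condition 'offers currency exchange' does not hold → requirement n/a → met
All met.

Yes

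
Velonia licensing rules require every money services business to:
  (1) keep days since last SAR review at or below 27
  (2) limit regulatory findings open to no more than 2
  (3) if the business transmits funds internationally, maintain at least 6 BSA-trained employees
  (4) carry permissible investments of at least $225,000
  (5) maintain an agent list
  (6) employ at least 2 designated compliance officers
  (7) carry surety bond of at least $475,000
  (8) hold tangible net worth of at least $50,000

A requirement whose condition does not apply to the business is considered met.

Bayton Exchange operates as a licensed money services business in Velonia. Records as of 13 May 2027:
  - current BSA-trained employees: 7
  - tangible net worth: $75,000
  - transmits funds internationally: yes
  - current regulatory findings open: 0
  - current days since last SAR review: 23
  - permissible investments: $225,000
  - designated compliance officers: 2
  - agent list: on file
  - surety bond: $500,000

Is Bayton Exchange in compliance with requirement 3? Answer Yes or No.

3. condition 'transmits funds internationally' holds; BSA-trained employees 7 ≥ 6 → met

Yes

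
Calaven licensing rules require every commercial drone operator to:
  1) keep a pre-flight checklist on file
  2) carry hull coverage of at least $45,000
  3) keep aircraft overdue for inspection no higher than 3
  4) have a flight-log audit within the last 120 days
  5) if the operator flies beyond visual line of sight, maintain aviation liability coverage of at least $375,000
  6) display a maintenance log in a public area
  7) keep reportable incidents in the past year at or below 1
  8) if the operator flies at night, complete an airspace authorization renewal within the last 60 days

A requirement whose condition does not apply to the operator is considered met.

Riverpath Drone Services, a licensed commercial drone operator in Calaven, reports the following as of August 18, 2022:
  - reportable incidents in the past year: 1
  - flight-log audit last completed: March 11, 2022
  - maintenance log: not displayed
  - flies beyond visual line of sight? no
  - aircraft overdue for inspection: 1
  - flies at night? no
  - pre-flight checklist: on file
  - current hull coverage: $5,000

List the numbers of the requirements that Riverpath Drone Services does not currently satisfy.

1. pre-flight checklist present → met
2. hull coverage $5,000 < $45,000 → not met
3. aircraft overdue for inspection 1 ≤ 3 → met
4. flight-log audit 160 days ago vs limit 120 → not met
5. condition 'flies beyond visual line of sight' does not hold → requirement n/a → met
6. maintenance log absent → not met
7. reportable incidents in the past year 1 ≤ 1 → met
8. condition 'flies at night' does not hold → requirement n/a → met
Not met: 2, 4, 6

2, 4, 6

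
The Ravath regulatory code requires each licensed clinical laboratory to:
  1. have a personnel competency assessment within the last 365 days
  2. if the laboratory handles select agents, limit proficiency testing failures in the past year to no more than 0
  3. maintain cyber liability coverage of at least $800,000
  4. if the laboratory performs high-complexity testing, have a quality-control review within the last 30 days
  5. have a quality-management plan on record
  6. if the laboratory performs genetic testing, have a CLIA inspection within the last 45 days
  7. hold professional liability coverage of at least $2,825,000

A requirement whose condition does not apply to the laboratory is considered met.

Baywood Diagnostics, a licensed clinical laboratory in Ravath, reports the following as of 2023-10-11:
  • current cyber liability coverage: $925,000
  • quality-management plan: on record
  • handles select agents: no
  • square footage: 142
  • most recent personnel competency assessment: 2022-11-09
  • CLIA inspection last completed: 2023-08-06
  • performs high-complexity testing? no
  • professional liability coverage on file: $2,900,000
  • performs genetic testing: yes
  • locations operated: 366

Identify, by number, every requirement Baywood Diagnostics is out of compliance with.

1. personnel competency assessment 336 days ago vs limit 365 → met
2. condition 'handles select agents' does not hold → requirement n/a → met
3. cyber liability coverage $925,000 ≥ $800,000 → met
4. condition 'performs high-complexity testing' does not hold → requirement n/a → met
5. quality-management plan present → met
6. condition 'performs genetic testing' holds; CLIA inspection 66 days ago vs limit 45 → not met
7. professional liability coverage $2,900,000 ≥ $2,825,000 → met
Not met: 6

6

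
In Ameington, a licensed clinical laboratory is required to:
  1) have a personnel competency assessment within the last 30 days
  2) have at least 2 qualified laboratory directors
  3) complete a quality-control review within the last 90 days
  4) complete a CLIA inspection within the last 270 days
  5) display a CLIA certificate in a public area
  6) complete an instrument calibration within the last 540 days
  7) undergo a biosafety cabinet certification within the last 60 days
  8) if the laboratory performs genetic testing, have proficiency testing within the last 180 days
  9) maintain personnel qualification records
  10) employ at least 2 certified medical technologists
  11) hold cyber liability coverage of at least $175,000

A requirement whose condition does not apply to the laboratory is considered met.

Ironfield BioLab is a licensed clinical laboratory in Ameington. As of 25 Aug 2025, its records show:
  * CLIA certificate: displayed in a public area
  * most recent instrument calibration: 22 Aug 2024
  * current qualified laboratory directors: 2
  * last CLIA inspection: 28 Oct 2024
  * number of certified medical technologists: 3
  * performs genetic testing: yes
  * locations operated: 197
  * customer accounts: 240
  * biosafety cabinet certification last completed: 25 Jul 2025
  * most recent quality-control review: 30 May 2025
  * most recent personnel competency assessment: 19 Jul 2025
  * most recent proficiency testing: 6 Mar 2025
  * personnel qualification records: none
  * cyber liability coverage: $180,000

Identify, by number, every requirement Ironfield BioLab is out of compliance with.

1, 4, 9

1. personnel competency assessment 37 days ago vs limit 30 → not met
2. qualified laboratory directors 2 ≥ 2 → met
3. quality-control review 87 days ago vs limit 90 → met
4. CLIA inspection 301 days ago vs limit 270 → not met
5. CLIA certificate present → met
6. instrument calibration 368 days ago vs limit 540 → met
7. biosafety cabinet certification 31 days ago vs limit 60 → met
8. condition 'performs genetic testing' holds; proficiency testing 172 days ago vs limit 180 → met
9. personnel qualification records absent → not met
10. certified medical technologists 3 ≥ 2 → met
11. cyber liability coverage $180,000 ≥ $175,000 → met
Not met: 1, 4, 9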